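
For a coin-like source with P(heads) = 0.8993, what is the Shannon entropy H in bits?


H = -p*log2(p) - (1-p)*log2(1-p). -0.8993*log2(0.8993) = 0.137706; -0.1007*log2(0.1007) = 0.333505. H = 0.137706 + 0.333505 = 0.4712

0.4712 bits


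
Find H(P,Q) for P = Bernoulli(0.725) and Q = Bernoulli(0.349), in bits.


H(P,Q) = -p*log2(q) - (1-p)*log2(1-q). -0.725*log2(0.349) = 1.101058; -0.275*log2(0.651) = 0.170299. H(P,Q) = 1.101058 + 0.170299 = 1.2714

1.2714 bits


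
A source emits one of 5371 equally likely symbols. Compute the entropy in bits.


H = log2(n) = log2(5371) = 12.391

12.391 bits


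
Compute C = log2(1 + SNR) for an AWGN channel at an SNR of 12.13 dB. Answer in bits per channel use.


SNR_linear = 10^(12.13/10) = 16.3305; C = log2(1 + SNR_linear) = log2(1 + 16.3305) = 4.1152

4.1152 bits/channel use


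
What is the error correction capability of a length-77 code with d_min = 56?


Correction capability = floor((d-1)/2) = floor((56-1)/2) = 27

27 errors


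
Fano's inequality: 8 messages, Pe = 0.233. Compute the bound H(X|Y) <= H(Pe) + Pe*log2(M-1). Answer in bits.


H(Pe) = -Pe*log2(Pe) - (1-Pe)*log2(1-Pe) = -0.233*log2(0.233) - 0.767*log2(0.767) = 0.489672 + 0.293532 = 0.7832. Pe*log2(M-1) = 0.233*log2(7) = 0.654114. Bound = H(Pe) + Pe*log2(M-1) = 0.489672 + 0.293532 + 0.654114 = 1.4373

1.4373 bits


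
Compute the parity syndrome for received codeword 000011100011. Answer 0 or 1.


Syndrome = XOR of all bits = 0 XOR 0 XOR 0 XOR 0 XOR 1 XOR 1 XOR 1 XOR 0 XOR 0 XOR 0 XOR 1 XOR 1 = 1

1


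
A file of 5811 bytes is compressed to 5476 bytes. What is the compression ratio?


Ratio = original / compressed = 5811 / 5476 = 1.0612

1.0612


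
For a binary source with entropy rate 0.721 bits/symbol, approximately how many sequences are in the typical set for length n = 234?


log2|A_typical| = nH = 234 * 0.721 = 168.714, so |A_typical| ~ 2^168.714 = 6.137e+50

6.137e+50


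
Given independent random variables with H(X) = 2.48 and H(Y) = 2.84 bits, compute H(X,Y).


For independent variables, H(X,Y) = H(X) + H(Y) = 2.48 + 2.84 = 5.32

5.32 bits


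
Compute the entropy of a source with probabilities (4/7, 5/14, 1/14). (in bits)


H = -sum(p_i * log2(p_i)). Terms: -(4/7)*log2(4/7) = 0.461346; -(5/14)*log2(5/14) = 0.530510; -(1/14)*log2(1/14) = 0.271954. H = 0.461346 + 0.530510 + 0.271954 = 1.2638

1.2638 bits


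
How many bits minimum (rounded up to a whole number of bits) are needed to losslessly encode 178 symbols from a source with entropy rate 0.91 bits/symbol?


Minimum bits >= n * H = 178 * 0.91 = 161.98, rounded up to a whole number of bits = 162

162 bits


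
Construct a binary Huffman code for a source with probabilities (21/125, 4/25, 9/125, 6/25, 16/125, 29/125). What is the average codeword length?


Huffman construction (repeatedly merge the two least-probable nodes; each merge adds 1 bit to every symbol beneath it): 9/125 + 16/125 = 1/5; 4/25 + 21/125 = 41/125; 1/5 + 29/125 = 54/125; 6/25 + 41/125 = 71/125; 54/125 + 71/125 = 1. Resulting codeword lengths (in the order the probabilities were given): (3, 3, 3, 2, 3, 2). L_avg = sum(p_i * l_i) = 21/125*3 + 4/25*3 + 9/125*3 + 6/25*2 + 16/125*3 + 29/125*2 = 316/125 = 2.528

2.528 bits


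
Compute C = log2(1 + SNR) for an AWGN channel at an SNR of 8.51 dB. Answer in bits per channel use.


SNR_linear = 10^(8.51/10) = 7.0958; C = log2(1 + SNR_linear) = log2(1 + 7.0958) = 3.0172

3.0172 bits/channel use


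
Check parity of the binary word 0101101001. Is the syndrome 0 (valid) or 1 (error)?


Syndrome = XOR of all bits = 0 XOR 1 XOR 0 XOR 1 XOR 1 XOR 0 XOR 1 XOR 0 XOR 0 XOR 1 = 1

1


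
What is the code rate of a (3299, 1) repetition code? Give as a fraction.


Rate = k/n = 1/3299

1/3299


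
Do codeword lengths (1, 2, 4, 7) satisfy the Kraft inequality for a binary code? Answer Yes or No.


Kraft sum = sum(2^(-l_i)) = 0.8203, need <= 1. Result: satisfied (a binary prefix-free code with these lengths exists)

Yes


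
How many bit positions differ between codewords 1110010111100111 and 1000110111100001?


Count differing positions: . ^ ^ . ^ . . . . . . . . ^ ^ . = 5 differences

5


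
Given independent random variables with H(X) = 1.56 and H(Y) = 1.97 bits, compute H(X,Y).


For independent variables, H(X,Y) = H(X) + H(Y) = 1.56 + 1.97 = 3.53

3.53 bits


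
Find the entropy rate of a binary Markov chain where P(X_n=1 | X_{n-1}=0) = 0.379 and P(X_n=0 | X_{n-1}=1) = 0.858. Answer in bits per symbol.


Stationary distribution: pi_0 = p10/(p01+p10) = 0.6936, pi_1 = 0.3064. Entropy rate H' = pi_0*H(p01) + pi_1*H(p10) = 0.6936*0.9573 + 0.3064*0.5895 = 0.8446

0.8446 bits/symbol


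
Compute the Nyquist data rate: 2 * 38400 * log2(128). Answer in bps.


Rate = 2 * B * log2(M) = 2 * 38400 * 7.0 = 537600.0

537600.0 bps


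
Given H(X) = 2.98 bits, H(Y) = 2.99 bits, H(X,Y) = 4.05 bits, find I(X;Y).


I(X;Y) = H(X) + H(Y) - H(X,Y) = 2.98 + 2.99 - 4.05 = 1.92

1.92 bits


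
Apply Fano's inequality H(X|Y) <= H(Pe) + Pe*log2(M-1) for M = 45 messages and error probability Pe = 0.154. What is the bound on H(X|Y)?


H(Pe) = -Pe*log2(Pe) - (1-Pe)*log2(1-Pe) = -0.154*log2(0.154) - 0.846*log2(0.846) = 0.415646 + 0.204115 = 0.6198. Pe*log2(M-1) = 0.154*log2(44) = 0.840752. Bound = H(Pe) + Pe*log2(M-1) = 0.415646 + 0.204115 + 0.840752 = 1.4605

1.4605 bits


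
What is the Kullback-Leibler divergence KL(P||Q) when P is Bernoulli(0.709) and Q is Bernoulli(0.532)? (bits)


KL = p*log2(p/q) + (1-p)*log2((1-p)/(1-q)) = 0.709*log2(0.709/0.532) + 0.291*log2(0.291/0.468) = 0.0943

0.0943 bits


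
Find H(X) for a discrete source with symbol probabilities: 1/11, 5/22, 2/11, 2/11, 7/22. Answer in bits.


H = -sum(p_i * log2(p_i)). Terms: -(1/11)*log2(1/11) = 0.314494; -(5/22)*log2(5/22) = 0.485796; -(2/11)*log2(2/11) = 0.447169; -(2/11)*log2(2/11) = 0.447169; -(7/22)*log2(7/22) = 0.525661. H = 0.314494 + 0.485796 + 0.447169 + 0.447169 + 0.525661 = 2.2203

2.2203 bits


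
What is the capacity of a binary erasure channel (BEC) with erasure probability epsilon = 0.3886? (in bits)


C = 1 - epsilon = 1 - 0.3886 = 0.6114

0.6114 bits


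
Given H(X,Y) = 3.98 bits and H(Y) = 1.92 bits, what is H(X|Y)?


H(X|Y) = H(X,Y) - H(Y) = 3.98 - 1.92 = 2.06

2.06 bits


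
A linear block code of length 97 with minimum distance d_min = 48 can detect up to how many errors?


Detection capability = d_min - 1 = 48 - 1 = 47

47 errors


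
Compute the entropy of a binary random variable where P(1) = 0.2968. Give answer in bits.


H = -p*log2(p) - (1-p)*log2(1-p). -0.2968*log2(0.2968) = 0.520123; -0.7032*log2(0.7032) = 0.357221. H = 0.520123 + 0.357221 = 0.8773

0.8773 bits


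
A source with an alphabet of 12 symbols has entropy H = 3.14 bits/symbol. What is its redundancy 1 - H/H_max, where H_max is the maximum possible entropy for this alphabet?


H_max = log2(K) = log2(12) = 3.585 bits/symbol. Redundancy = 1 - H/H_max = 1 - 3.14/3.585 = 1 - 0.8759 = 0.1241

0.1241


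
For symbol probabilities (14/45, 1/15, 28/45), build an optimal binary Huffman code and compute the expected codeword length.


Huffman construction (repeatedly merge the two least-probable nodes; each merge adds 1 bit to every symbol beneath it): 1/15 + 14/45 = 17/45; 17/45 + 28/45 = 1. Resulting codeword lengths (in the order the probabilities were given): (2, 2, 1). L_avg = sum(p_i * l_i) = 14/45*2 + 1/15*2 + 28/45*1 = 62/45 = 1.3778

1.3778 bits


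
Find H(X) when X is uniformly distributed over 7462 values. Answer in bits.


H = log2(n) = log2(7462) = 12.8653

12.8653 bits


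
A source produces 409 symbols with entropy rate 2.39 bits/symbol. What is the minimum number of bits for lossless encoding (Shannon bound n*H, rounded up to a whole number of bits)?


Minimum bits >= n * H = 409 * 2.39 = 977.51, rounded up to a whole number of bits = 978

978 bits


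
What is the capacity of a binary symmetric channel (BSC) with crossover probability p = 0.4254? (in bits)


H(p) = -p*log2(p) - (1-p)*log2(1-p) = -0.4254*log2(0.4254) - 0.5746*log2(0.5746) = 0.524564 + 0.459318 = 0.9839. C = 1 - H(p) = 1 - 0.9839 = 0.0161

0.0161 bits


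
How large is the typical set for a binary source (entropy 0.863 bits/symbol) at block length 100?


log2|A_typical| = nH = 100 * 0.863 = 86.3, so |A_typical| ~ 2^86.3 = 9.526e+25

9.526e+25


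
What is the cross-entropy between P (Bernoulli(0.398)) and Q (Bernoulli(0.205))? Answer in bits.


H(P,Q) = -p*log2(q) - (1-p)*log2(1-q). -0.398*log2(0.205) = 0.909949; -0.602*log2(0.795) = 0.199246. H(P,Q) = 0.909949 + 0.199246 = 1.1092

1.1092 bits


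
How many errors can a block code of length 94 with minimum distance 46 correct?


Correction capability = floor((d-1)/2) = floor((46-1)/2) = 22

22 errors


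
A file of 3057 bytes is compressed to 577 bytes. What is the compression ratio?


Ratio = original / compressed = 3057 / 577 = 5.2981

5.2981


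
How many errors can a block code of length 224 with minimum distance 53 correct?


Correction capability = floor((d-1)/2) = floor((53-1)/2) = 26

26 errors


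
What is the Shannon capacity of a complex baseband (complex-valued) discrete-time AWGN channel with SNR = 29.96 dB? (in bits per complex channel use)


SNR_linear = 10^(29.96/10) = 990.8319; C = log2(1 + SNR_linear) = log2(1 + 990.8319) = 9.954

9.954 bits/channel use


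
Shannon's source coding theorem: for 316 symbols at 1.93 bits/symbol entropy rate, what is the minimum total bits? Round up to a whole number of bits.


Minimum bits >= n * H = 316 * 1.93 = 609.88, rounded up to a whole number of bits = 610

610 bits


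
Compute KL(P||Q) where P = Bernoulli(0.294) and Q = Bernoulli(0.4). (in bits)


KL = p*log2(p/q) + (1-p)*log2((1-p)/(1-q)) = 0.294*log2(0.294/0.4) + 0.706*log2(0.706/0.6) = 0.0351

0.0351 bits


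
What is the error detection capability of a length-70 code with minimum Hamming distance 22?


Detection capability = d_min - 1 = 22 - 1 = 21

21 errors


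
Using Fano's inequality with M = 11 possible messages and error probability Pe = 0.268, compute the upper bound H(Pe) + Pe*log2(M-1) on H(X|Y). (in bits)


H(Pe) = -Pe*log2(Pe) - (1-Pe)*log2(1-Pe) = -0.268*log2(0.268) - 0.732*log2(0.732) = 0.509118 + 0.329462 = 0.8386. Pe*log2(M-1) = 0.268*log2(10) = 0.890277. Bound = H(Pe) + Pe*log2(M-1) = 0.509118 + 0.329462 + 0.890277 = 1.7289

1.7289 bits


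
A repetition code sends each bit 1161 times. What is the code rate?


Rate = k/n = 1/1161

1/1161


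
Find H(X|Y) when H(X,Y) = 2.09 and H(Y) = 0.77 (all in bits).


H(X|Y) = H(X,Y) - H(Y) = 2.09 - 0.77 = 1.32

1.32 bits


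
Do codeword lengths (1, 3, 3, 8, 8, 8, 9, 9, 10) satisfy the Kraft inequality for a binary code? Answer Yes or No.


Kraft sum = sum(2^(-l_i)) = 0.7666, need <= 1. Result: satisfied (a binary prefix-free code with these lengths exists)

Yes


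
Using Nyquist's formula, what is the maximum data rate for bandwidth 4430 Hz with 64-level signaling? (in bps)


Rate = 2 * B * log2(M) = 2 * 4430 * 6.0 = 53160.0

53160.0 bps


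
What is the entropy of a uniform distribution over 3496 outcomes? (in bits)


H = log2(n) = log2(3496) = 11.7715

11.7715 bits


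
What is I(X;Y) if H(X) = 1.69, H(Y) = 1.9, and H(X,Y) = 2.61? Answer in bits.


I(X;Y) = H(X) + H(Y) - H(X,Y) = 1.69 + 1.9 - 2.61 = 0.98

0.98 bits


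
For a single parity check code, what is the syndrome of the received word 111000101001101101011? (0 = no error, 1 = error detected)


Syndrome = XOR of all bits = 1 XOR 1 XOR 1 XOR 0 XOR 0 XOR 0 XOR 1 XOR 0 XOR 1 XOR 0 XOR 0 XOR 1 XOR 1 XOR 0 XOR 1 XOR 1 XOR 0 XOR 1 XOR 0 XOR 1 XOR 1 = 0

0


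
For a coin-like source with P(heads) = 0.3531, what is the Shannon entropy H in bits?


H = -p*log2(p) - (1-p)*log2(1-p). -0.3531*log2(0.3531) = 0.530304; -0.6469*log2(0.6469) = 0.406503. H = 0.530304 + 0.406503 = 0.9368

0.9368 bits


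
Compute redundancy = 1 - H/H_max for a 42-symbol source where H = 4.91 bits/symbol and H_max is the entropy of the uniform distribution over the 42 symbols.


H_max = log2(K) = log2(42) = 5.3923 bits/symbol. Redundancy = 1 - H/H_max = 1 - 4.91/5.3923 = 1 - 0.9106 = 0.0894

0.0894


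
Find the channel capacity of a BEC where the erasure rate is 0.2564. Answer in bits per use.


C = 1 - epsilon = 1 - 0.2564 = 0.7436

0.7436 bits


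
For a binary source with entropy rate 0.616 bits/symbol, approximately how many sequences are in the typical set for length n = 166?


log2|A_typical| = nH = 166 * 0.616 = 102.256, so |A_typical| ~ 2^102.256 = 6.055e+30

6.055e+30


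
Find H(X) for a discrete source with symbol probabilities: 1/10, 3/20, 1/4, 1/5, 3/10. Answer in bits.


H = -sum(p_i * log2(p_i)). Terms: -(1/10)*log2(1/10) = 0.332193; -(3/20)*log2(3/20) = 0.410545; -(1/4)*log2(1/4) = 0.500000; -(1/5)*log2(1/5) = 0.464386; -(3/10)*log2(3/10) = 0.521090. H = 0.332193 + 0.410545 + 0.500000 + 0.464386 + 0.521090 = 2.2282

2.2282 bits


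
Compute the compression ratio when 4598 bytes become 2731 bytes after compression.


Ratio = original / compressed = 4598 / 2731 = 1.6836

1.6836


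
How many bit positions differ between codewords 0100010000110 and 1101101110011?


Count differing positions: ^ . . ^ ^ ^ ^ ^ ^ . ^ . ^ = 9 differences

9


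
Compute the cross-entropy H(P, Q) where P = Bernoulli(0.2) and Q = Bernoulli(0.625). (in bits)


H(P,Q) = -p*log2(q) - (1-p)*log2(1-q). -0.2*log2(0.625) = 0.135614; -0.8*log2(0.375) = 1.132030. H(P,Q) = 0.135614 + 1.132030 = 1.2676

1.2676 bits


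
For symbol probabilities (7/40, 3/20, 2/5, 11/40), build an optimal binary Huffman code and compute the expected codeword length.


Huffman construction (repeatedly merge the two least-probable nodes; each merge adds 1 bit to every symbol beneath it): 3/20 + 7/40 = 13/40; 11/40 + 13/40 = 3/5; 2/5 + 3/5 = 1. Resulting codeword lengths (in the order the probabilities were given): (3, 3, 1, 2). L_avg = sum(p_i * l_i) = 7/40*3 + 3/20*3 + 2/5*1 + 11/40*2 = 77/40 = 1.925

1.925 bits


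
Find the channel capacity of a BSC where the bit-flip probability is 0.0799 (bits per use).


H(p) = -p*log2(p) - (1-p)*log2(1-p) = -0.0799*log2(0.0799) - 0.9201*log2(0.9201) = 0.291288 + 0.110538 = 0.4018. C = 1 - H(p) = 1 - 0.4018 = 0.5982

0.5982 bits


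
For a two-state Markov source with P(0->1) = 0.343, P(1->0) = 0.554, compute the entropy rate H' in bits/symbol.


Stationary distribution: pi_0 = p10/(p01+p10) = 0.6176, pi_1 = 0.3824. Entropy rate H' = pi_0*H(p01) + pi_1*H(p10) = 0.6176*0.9277 + 0.3824*0.9916 = 0.9521

0.9521 bits/symbol


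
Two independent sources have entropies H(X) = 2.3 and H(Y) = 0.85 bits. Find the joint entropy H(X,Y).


For independent variables, H(X,Y) = H(X) + H(Y) = 2.3 + 0.85 = 3.15

3.15 bits


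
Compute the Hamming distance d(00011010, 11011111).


Count differing positions: ^ ^ . . . ^ . ^ = 4 differences

4


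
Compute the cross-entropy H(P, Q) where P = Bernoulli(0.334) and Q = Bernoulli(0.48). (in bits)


H(P,Q) = -p*log2(q) - (1-p)*log2(1-q). -0.334*log2(0.48) = 0.353670; -0.666*log2(0.52) = 0.628315. H(P,Q) = 0.353670 + 0.628315 = 0.982

0.982 bits


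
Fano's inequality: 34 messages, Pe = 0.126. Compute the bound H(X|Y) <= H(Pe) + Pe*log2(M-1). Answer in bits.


H(Pe) = -Pe*log2(Pe) - (1-Pe)*log2(1-Pe) = -0.126*log2(0.126) - 0.874*log2(0.874) = 0.376552 + 0.169814 = 0.5464. Pe*log2(M-1) = 0.126*log2(33) = 0.635594. Bound = H(Pe) + Pe*log2(M-1) = 0.376552 + 0.169814 + 0.635594 = 1.182

1.182 bits


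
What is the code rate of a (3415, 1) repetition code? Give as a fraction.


Rate = k/n = 1/3415

1/3415


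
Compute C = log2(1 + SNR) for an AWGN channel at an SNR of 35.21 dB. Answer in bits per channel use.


SNR_linear = 10^(35.21/10) = 3318.9446; C = log2(1 + SNR_linear) = log2(1 + 3318.9446) = 11.6969

11.6969 bits/channel use


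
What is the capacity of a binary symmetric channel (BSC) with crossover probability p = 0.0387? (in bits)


H(p) = -p*log2(p) - (1-p)*log2(1-p) = -0.0387*log2(0.0387) - 0.9613*log2(0.9613) = 0.181562 + 0.054738 = 0.2363. C = 1 - H(p) = 1 - 0.2363 = 0.7637

0.7637 bits


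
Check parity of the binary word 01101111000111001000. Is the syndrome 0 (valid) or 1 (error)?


Syndrome = XOR of all bits = 0 XOR 1 XOR 1 XOR 0 XOR 1 XOR 1 XOR 1 XOR 1 XOR 0 XOR 0 XOR 0 XOR 1 XOR 1 XOR 1 XOR 0 XOR 0 XOR 1 XOR 0 XOR 0 XOR 0 = 0

0


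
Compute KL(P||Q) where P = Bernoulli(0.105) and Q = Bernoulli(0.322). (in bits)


KL = p*log2(p/q) + (1-p)*log2((1-p)/(1-q)) = 0.105*log2(0.105/0.322) + 0.895*log2(0.895/0.678) = 0.1888

0.1888 bits


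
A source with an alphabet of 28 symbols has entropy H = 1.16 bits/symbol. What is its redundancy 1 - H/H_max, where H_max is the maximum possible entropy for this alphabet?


H_max = log2(K) = log2(28) = 4.8074 bits/symbol. Redundancy = 1 - H/H_max = 1 - 1.16/4.8074 = 1 - 0.2413 = 0.7587

0.7587


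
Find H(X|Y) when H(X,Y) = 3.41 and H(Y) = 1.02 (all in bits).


H(X|Y) = H(X,Y) - H(Y) = 3.41 - 1.02 = 2.39

2.39 bits


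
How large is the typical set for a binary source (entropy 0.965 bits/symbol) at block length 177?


log2|A_typical| = nH = 177 * 0.965 = 170.805, so |A_typical| ~ 2^170.805 = 2.615e+51

2.615e+51


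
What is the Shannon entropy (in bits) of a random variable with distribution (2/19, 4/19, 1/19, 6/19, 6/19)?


H = -sum(p_i * log2(p_i)). Terms: -(2/19)*log2(2/19) = 0.341887; -(4/19)*log2(4/19) = 0.473248; -(1/19)*log2(1/19) = 0.223575; -(6/19)*log2(6/19) = 0.525147; -(6/19)*log2(6/19) = 0.525147. H = 0.341887 + 0.473248 + 0.223575 + 0.525147 + 0.525147 = 2.089

2.089 bits


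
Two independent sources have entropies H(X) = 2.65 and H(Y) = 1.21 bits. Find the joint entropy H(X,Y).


For independent variables, H(X,Y) = H(X) + H(Y) = 2.65 + 1.21 = 3.86

3.86 bits


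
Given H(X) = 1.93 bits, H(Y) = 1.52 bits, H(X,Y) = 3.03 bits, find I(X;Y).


I(X;Y) = H(X) + H(Y) - H(X,Y) = 1.93 + 1.52 - 3.03 = 0.42

0.42 bits


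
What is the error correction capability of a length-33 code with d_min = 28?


Correction capability = floor((d-1)/2) = floor((28-1)/2) = 13

13 errors


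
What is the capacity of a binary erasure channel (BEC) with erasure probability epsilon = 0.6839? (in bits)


C = 1 - epsilon = 1 - 0.6839 = 0.3161

0.3161 bits


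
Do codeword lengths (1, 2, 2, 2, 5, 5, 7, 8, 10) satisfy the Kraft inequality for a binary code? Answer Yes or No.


Kraft sum = sum(2^(-l_i)) = 1.3252, need <= 1. Result: violated (a binary prefix-free code with these lengths cannot exist)

No


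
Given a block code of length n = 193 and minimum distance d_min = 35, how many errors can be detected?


Detection capability = d_min - 1 = 35 - 1 = 34

34 errors


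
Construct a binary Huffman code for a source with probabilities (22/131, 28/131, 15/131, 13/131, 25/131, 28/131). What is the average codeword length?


Huffman construction (repeatedly merge the two least-probable nodes; each merge adds 1 bit to every symbol beneath it): 13/131 + 15/131 = 28/131; 22/131 + 25/131 = 47/131; 28/131 + 28/131 = 56/131; 28/131 + 47/131 = 75/131; 56/131 + 75/131 = 1. Resulting codeword lengths (in the order the probabilities were given): (3, 2, 3, 3, 3, 2). L_avg = sum(p_i * l_i) = 22/131*3 + 28/131*2 + 15/131*3 + 13/131*3 + 25/131*3 + 28/131*2 = 337/131 = 2.5725

2.5725 bits


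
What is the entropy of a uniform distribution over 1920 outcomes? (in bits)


H = log2(n) = log2(1920) = 10.9069

10.9069 bits


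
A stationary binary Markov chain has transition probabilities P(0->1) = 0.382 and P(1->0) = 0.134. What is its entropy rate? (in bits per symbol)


Stationary distribution: pi_0 = p10/(p01+p10) = 0.2597, pi_1 = 0.7403. Entropy rate H' = pi_0*H(p01) + pi_1*H(p10) = 0.2597*0.9594 + 0.7403*0.5683 = 0.6699

0.6699 bits/symbol


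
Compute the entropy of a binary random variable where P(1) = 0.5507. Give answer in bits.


H = -p*log2(p) - (1-p)*log2(1-p). -0.5507*log2(0.5507) = 0.473966; -0.4493*log2(0.4493) = 0.518604. H = 0.473966 + 0.518604 = 0.9926

0.9926 bits


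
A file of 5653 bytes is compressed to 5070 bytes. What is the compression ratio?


Ratio = original / compressed = 5653 / 5070 = 1.115

1.115


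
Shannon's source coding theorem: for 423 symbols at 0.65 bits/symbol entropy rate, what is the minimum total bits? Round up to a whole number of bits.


Minimum bits >= n * H = 423 * 0.65 = 274.95, rounded up to a whole number of bits = 275

275 bits


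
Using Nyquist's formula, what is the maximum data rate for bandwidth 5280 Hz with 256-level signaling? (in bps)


Rate = 2 * B * log2(M) = 2 * 5280 * 8.0 = 84480.0

84480.0 bps


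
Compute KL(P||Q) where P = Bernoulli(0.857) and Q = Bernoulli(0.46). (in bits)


KL = p*log2(p/q) + (1-p)*log2((1-p)/(1-q)) = 0.857*log2(0.857/0.46) + 0.143*log2(0.143/0.54) = 0.4952

0.4952 bits


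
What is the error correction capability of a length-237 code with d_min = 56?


Correction capability = floor((d-1)/2) = floor((56-1)/2) = 27

27 errors


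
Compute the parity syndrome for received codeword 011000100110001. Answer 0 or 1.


Syndrome = XOR of all bits = 0 XOR 1 XOR 1 XOR 0 XOR 0 XOR 0 XOR 1 XOR 0 XOR 0 XOR 1 XOR 1 XOR 0 XOR 0 XOR 0 XOR 1 = 0

0


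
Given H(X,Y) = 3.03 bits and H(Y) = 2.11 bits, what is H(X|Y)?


H(X|Y) = H(X,Y) - H(Y) = 3.03 - 2.11 = 0.92

0.92 bits


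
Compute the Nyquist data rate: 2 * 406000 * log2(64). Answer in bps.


Rate = 2 * B * log2(M) = 2 * 406000 * 6.0 = 4872000.0

4872000.0 bps


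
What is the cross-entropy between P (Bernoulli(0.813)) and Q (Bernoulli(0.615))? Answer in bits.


H(P,Q) = -p*log2(q) - (1-p)*log2(1-q). -0.813*log2(0.615) = 0.570191; -0.187*log2(0.385) = 0.257512. H(P,Q) = 0.570191 + 0.257512 = 0.8277

0.8277 bits


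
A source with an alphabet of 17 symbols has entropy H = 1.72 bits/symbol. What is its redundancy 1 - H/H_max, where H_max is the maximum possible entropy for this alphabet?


H_max = log2(K) = log2(17) = 4.0875 bits/symbol. Redundancy = 1 - H/H_max = 1 - 1.72/4.0875 = 1 - 0.4208 = 0.5792

0.5792


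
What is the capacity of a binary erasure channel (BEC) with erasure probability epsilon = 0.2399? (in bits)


C = 1 - epsilon = 1 - 0.2399 = 0.7601

0.7601 bits


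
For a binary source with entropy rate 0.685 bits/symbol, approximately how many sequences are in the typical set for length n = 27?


log2|A_typical| = nH = 27 * 0.685 = 18.495, so |A_typical| ~ 2^18.495 = 3.694e+05

3.694e+05


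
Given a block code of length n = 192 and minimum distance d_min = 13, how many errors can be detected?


Detection capability = d_min - 1 = 13 - 1 = 12

12 errors


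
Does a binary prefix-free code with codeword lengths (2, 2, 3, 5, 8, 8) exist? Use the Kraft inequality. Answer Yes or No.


Kraft sum = sum(2^(-l_i)) = 0.6641, need <= 1. Result: satisfied (a binary prefix-free code with these lengths exists)

Yes


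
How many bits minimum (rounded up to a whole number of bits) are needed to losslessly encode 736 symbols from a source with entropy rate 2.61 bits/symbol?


Minimum bits >= n * H = 736 * 2.61 = 1920.96, rounded up to a whole number of bits = 1921

1921 bits


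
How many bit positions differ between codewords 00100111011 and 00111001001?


Count differing positions: . . . ^ ^ ^ ^ . . ^ . = 5 differences

5


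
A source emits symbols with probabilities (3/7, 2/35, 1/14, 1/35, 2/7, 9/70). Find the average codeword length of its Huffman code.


Huffman construction (repeatedly merge the two least-probable nodes; each merge adds 1 bit to every symbol beneath it): 1/35 + 2/35 = 3/35; 1/14 + 3/35 = 11/70; 9/70 + 11/70 = 2/7; 2/7 + 2/7 = 4/7; 3/7 + 4/7 = 1. Resulting codeword lengths (in the order the probabilities were given): (1, 5, 4, 5, 2, 3). L_avg = sum(p_i * l_i) = 3/7*1 + 2/35*5 + 1/14*4 + 1/35*5 + 2/7*2 + 9/70*3 = 21/10 = 2.1

2.1 bits


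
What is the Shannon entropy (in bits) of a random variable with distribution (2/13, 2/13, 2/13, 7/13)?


H = -sum(p_i * log2(p_i)). Terms: -(2/13)*log2(2/13) = 0.415452; -(2/13)*log2(2/13) = 0.415452; -(2/13)*log2(2/13) = 0.415452; -(7/13)*log2(7/13) = 0.480892. H = 0.415452 + 0.415452 + 0.415452 + 0.480892 = 1.7272

1.7272 bits


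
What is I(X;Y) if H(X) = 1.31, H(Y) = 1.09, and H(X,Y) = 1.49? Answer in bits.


I(X;Y) = H(X) + H(Y) - H(X,Y) = 1.31 + 1.09 - 1.49 = 0.91

0.91 bits


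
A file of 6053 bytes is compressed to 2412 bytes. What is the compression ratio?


Ratio = original / compressed = 6053 / 2412 = 2.5095

2.5095


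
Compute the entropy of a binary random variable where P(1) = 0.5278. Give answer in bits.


H = -p*log2(p) - (1-p)*log2(1-p). -0.5278*log2(0.5278) = 0.486598; -0.4722*log2(0.4722) = 0.511171. H = 0.486598 + 0.511171 = 0.9978

0.9978 bits


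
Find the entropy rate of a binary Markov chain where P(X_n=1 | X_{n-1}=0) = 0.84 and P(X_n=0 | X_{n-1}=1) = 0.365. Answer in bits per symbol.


Stationary distribution: pi_0 = p10/(p01+p10) = 0.3029, pi_1 = 0.6971. Entropy rate H' = pi_0*H(p01) + pi_1*H(p10) = 0.3029*0.6343 + 0.6971*0.9468 = 0.8521

0.8521 bits/symbol


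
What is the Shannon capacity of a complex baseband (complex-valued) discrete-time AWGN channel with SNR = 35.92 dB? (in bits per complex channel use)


SNR_linear = 10^(35.92/10) = 3908.409; C = log2(1 + SNR_linear) = log2(1 + 3908.409) = 11.9327

11.9327 bits/channel use


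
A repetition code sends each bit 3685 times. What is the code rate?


Rate = k/n = 1/3685

1/3685


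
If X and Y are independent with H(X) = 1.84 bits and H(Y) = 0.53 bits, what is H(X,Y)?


For independent variables, H(X,Y) = H(X) + H(Y) = 1.84 + 0.53 = 2.37

2.37 bits


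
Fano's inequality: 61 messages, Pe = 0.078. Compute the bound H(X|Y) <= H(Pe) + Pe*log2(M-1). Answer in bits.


H(Pe) = -Pe*log2(Pe) - (1-Pe)*log2(1-Pe) = -0.078*log2(0.078) - 0.922*log2(0.922) = 0.287070 + 0.108023 = 0.3951. Pe*log2(M-1) = 0.078*log2(60) = 0.460737. Bound = H(Pe) + Pe*log2(M-1) = 0.287070 + 0.108023 + 0.460737 = 0.8558

0.8558 bits


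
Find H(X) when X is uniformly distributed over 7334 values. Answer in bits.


H = log2(n) = log2(7334) = 12.8404

12.8404 bits


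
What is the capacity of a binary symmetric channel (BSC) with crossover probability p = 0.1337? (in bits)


H(p) = -p*log2(p) - (1-p)*log2(1-p) = -0.1337*log2(0.1337) - 0.8663*log2(0.8663) = 0.388122 + 0.179377 = 0.5675. C = 1 - H(p) = 1 - 0.5675 = 0.4325

0.4325 bits


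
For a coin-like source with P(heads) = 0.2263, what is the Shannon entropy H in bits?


H = -p*log2(p) - (1-p)*log2(1-p). -0.2263*log2(0.2263) = 0.485117; -0.7737*log2(0.7737) = 0.286388. H = 0.485117 + 0.286388 = 0.7715

0.7715 bits


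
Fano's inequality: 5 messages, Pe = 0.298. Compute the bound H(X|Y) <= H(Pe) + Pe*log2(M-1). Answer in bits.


H(Pe) = -Pe*log2(Pe) - (1-Pe)*log2(1-Pe) = -0.298*log2(0.298) - 0.702*log2(0.702) = 0.520491 + 0.358341 = 0.8788. Pe*log2(M-1) = 0.298*log2(4) = 0.596000. Bound = H(Pe) + Pe*log2(M-1) = 0.520491 + 0.358341 + 0.596000 = 1.4748

1.4748 bits


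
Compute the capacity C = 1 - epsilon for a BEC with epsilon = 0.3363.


C = 1 - epsilon = 1 - 0.3363 = 0.6637

0.6637 bits


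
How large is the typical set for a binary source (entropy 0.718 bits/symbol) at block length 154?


log2|A_typical| = nH = 154 * 0.718 = 110.572, so |A_typical| ~ 2^110.572 = 1.930e+33

1.930e+33


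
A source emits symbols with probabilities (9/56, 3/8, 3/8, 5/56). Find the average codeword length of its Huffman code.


Huffman construction (repeatedly merge the two least-probable nodes; each merge adds 1 bit to every symbol beneath it): 5/56 + 9/56 = 1/4; 1/4 + 3/8 = 5/8; 3/8 + 5/8 = 1. Resulting codeword lengths (in the order the probabilities were given): (3, 2, 1, 3). L_avg = sum(p_i * l_i) = 9/56*3 + 3/8*2 + 3/8*1 + 5/56*3 = 15/8 = 1.875

1.875 bits


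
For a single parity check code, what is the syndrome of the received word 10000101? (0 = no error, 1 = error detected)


Syndrome = XOR of all bits = 1 XOR 0 XOR 0 XOR 0 XOR 0 XOR 1 XOR 0 XOR 1 = 1

1


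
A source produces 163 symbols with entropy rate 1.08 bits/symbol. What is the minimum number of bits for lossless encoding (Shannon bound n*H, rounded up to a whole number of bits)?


Minimum bits >= n * H = 163 * 1.08 = 176.04, rounded up to a whole number of bits = 177

177 bits


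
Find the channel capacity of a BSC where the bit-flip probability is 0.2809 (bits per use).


H(p) = -p*log2(p) - (1-p)*log2(1-p) = -0.2809*log2(0.2809) - 0.7191*log2(0.7191) = 0.514573 + 0.342102 = 0.8567. C = 1 - H(p) = 1 - 0.8567 = 0.1433

0.1433 bits


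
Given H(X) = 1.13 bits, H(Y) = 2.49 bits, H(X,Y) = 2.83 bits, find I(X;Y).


I(X;Y) = H(X) + H(Y) - H(X,Y) = 1.13 + 2.49 - 2.83 = 0.79

0.79 bits


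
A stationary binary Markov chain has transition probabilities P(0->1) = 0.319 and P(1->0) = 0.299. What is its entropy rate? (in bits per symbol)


Stationary distribution: pi_0 = p10/(p01+p10) = 0.4838, pi_1 = 0.5162. Entropy rate H' = pi_0*H(p01) + pi_1*H(p10) = 0.4838*0.9033 + 0.5162*0.8801 = 0.8913

0.8913 bits/symbol


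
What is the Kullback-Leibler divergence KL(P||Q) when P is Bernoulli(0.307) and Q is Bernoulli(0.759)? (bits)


KL = p*log2(p/q) + (1-p)*log2((1-p)/(1-q)) = 0.307*log2(0.307/0.759) + 0.693*log2(0.693/0.241) = 0.6551

0.6551 bits


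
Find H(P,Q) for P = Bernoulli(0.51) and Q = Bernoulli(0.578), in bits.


H(P,Q) = -p*log2(q) - (1-p)*log2(1-q). -0.51*log2(0.578) = 0.403338; -0.49*log2(0.422) = 0.609896. H(P,Q) = 0.403338 + 0.609896 = 1.0132

1.0132 bits


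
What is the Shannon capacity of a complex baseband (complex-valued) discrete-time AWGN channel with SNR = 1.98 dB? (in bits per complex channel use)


SNR_linear = 10^(1.98/10) = 1.5776; C = log2(1 + SNR_linear) = log2(1 + 1.5776) = 1.366

1.366 bits/channel use


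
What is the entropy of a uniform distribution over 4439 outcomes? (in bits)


H = log2(n) = log2(4439) = 12.116

12.116 bits


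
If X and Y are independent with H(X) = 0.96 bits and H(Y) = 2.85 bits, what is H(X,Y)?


For independent variables, H(X,Y) = H(X) + H(Y) = 0.96 + 2.85 = 3.81

3.81 bits


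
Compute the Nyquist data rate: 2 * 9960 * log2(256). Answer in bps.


Rate = 2 * B * log2(M) = 2 * 9960 * 8.0 = 159360.0

159360.0 bps


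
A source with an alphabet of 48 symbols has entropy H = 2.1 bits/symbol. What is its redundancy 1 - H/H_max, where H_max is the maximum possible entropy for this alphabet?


H_max = log2(K) = log2(48) = 5.585 bits/symbol. Redundancy = 1 - H/H_max = 1 - 2.1/5.585 = 1 - 0.376 = 0.624

0.624


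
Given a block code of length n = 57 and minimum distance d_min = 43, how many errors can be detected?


Detection capability = d_min - 1 = 43 - 1 = 42

42 errors


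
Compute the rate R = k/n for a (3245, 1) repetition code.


Rate = k/n = 1/3245

1/3245


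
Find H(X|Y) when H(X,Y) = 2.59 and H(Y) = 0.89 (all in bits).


H(X|Y) = H(X,Y) - H(Y) = 2.59 - 0.89 = 1.7

1.7 bits


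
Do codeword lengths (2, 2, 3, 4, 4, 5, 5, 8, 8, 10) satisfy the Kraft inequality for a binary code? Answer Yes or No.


Kraft sum = sum(2^(-l_i)) = 0.8213, need <= 1. Result: satisfied (a binary prefix-free code with these lengths exists)

Yes


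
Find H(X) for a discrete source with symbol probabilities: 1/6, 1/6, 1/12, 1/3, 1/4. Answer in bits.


H = -sum(p_i * log2(p_i)). Terms: -(1/6)*log2(1/6) = 0.430827; -(1/6)*log2(1/6) = 0.430827; -(1/12)*log2(1/12) = 0.298747; -(1/3)*log2(1/3) = 0.528321; -(1/4)*log2(1/4) = 0.500000. H = 0.430827 + 0.430827 + 0.298747 + 0.528321 + 0.500000 = 2.1887

2.1887 bits


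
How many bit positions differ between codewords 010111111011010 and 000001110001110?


Count differing positions: . ^ . ^ ^ . . . ^ . ^ . ^ . . = 6 differences

6


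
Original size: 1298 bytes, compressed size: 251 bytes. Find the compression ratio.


Ratio = original / compressed = 1298 / 251 = 5.1713

5.1713


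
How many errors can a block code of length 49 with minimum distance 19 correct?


Correction capability = floor((d-1)/2) = floor((19-1)/2) = 9

9 errors


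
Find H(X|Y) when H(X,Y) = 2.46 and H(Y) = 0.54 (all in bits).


H(X|Y) = H(X,Y) - H(Y) = 2.46 - 0.54 = 1.92

1.92 bits


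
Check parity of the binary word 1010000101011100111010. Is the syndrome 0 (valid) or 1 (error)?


Syndrome = XOR of all bits = 1 XOR 0 XOR 1 XOR 0 XOR 0 XOR 0 XOR 0 XOR 1 XOR 0 XOR 1 XOR 0 XOR 1 XOR 1 XOR 1 XOR 0 XOR 0 XOR 1 XOR 1 XOR 1 XOR 0 XOR 1 XOR 0 = 1

1


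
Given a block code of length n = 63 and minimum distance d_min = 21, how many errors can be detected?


Detection capability = d_min - 1 = 21 - 1 = 20

20 errors


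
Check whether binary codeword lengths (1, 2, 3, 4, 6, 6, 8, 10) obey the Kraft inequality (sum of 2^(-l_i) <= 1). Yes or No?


Kraft sum = sum(2^(-l_i)) = 0.9736, need <= 1. Result: satisfied (a binary prefix-free code with these lengths exists)

Yes


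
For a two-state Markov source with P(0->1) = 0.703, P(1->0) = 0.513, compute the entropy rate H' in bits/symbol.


Stationary distribution: pi_0 = p10/(p01+p10) = 0.4219, pi_1 = 0.5781. Entropy rate H' = pi_0*H(p01) + pi_1*H(p10) = 0.4219*0.8776 + 0.5781*0.9995 = 0.9481

0.9481 bits/symbol


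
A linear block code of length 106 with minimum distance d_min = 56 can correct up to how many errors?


Correction capability = floor((d-1)/2) = floor((56-1)/2) = 27

27 errors


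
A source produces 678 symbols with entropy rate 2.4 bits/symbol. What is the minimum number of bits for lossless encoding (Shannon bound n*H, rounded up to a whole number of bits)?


Minimum bits >= n * H = 678 * 2.4 = 1627.2, rounded up to a whole number of bits = 1628

1628 bits


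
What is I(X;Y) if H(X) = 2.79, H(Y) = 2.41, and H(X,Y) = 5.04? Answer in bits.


I(X;Y) = H(X) + H(Y) - H(X,Y) = 2.79 + 2.41 - 5.04 = 0.16

0.16 bits


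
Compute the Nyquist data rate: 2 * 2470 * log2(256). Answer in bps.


Rate = 2 * B * log2(M) = 2 * 2470 * 8.0 = 39520.0

39520.0 bps


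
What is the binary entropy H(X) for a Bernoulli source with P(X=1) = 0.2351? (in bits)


H = -p*log2(p) - (1-p)*log2(1-p). -0.2351*log2(0.2351) = 0.491042; -0.7649*log2(0.7649) = 0.295754. H = 0.491042 + 0.295754 = 0.7868

0.7868 bits


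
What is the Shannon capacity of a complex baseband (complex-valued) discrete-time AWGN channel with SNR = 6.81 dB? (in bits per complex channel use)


SNR_linear = 10^(6.81/10) = 4.7973; C = log2(1 + SNR_linear) = log2(1 + 4.7973) = 2.5354

2.5354 bits/channel use


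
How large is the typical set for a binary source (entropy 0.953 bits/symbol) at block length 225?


log2|A_typical| = nH = 225 * 0.953 = 214.425, so |A_typical| ~ 2^214.425 = 3.535e+64

3.535e+64


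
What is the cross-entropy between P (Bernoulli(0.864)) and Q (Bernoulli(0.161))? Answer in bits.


H(P,Q) = -p*log2(q) - (1-p)*log2(1-q). -0.864*log2(0.161) = 2.276525; -0.136*log2(0.839) = 0.034443. H(P,Q) = 2.276525 + 0.034443 = 2.311

2.311 bits


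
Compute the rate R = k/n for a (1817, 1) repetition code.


Rate = k/n = 1/1817

1/1817


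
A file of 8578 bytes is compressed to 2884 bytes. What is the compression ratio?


Ratio = original / compressed = 8578 / 2884 = 2.9743

2.9743


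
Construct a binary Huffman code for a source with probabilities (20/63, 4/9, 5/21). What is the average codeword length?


Huffman construction (repeatedly merge the two least-probable nodes; each merge adds 1 bit to every symbol beneath it): 5/21 + 20/63 = 5/9; 4/9 + 5/9 = 1. Resulting codeword lengths (in the order the probabilities were given): (2, 1, 2). L_avg = sum(p_i * l_i) = 20/63*2 + 4/9*1 + 5/21*2 = 14/9 = 1.5556

1.5556 bits


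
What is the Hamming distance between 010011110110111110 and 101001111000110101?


Count differing positions: ^ ^ ^ . ^ . . . ^ ^ ^ . . . ^ . ^ ^ = 10 differences

10


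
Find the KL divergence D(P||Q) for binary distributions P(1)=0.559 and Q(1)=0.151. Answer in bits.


KL = p*log2(p/q) + (1-p)*log2((1-p)/(1-q)) = 0.559*log2(0.559/0.151) + 0.441*log2(0.441/0.849) = 0.6388

0.6388 bits


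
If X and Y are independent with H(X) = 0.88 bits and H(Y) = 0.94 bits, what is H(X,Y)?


For independent variables, H(X,Y) = H(X) + H(Y) = 0.88 + 0.94 = 1.82

1.82 bits


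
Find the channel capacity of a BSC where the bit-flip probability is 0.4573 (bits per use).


H(p) = -p*log2(p) - (1-p)*log2(1-p) = -0.4573*log2(0.4573) - 0.5427*log2(0.5427) = 0.516194 + 0.478538 = 0.9947. C = 1 - H(p) = 1 - 0.9947 = 0.0053

0.0053 bits


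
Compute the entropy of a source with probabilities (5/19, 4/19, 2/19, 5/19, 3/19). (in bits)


H = -sum(p_i * log2(p_i)). Terms: -(5/19)*log2(5/19) = 0.506842; -(4/19)*log2(4/19) = 0.473248; -(2/19)*log2(2/19) = 0.341887; -(5/19)*log2(5/19) = 0.506842; -(3/19)*log2(3/19) = 0.420468. H = 0.506842 + 0.473248 + 0.341887 + 0.506842 + 0.420468 = 2.2493

2.2493 bits


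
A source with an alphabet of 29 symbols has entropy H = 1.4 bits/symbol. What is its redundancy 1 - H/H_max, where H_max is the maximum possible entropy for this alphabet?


H_max = log2(K) = log2(29) = 4.858 bits/symbol. Redundancy = 1 - H/H_max = 1 - 1.4/4.858 = 1 - 0.2882 = 0.7118

0.7118


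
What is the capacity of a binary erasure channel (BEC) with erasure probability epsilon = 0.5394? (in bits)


C = 1 - epsilon = 1 - 0.5394 = 0.4606

0.4606 bits


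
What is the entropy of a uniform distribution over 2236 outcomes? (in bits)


H = log2(n) = log2(2236) = 11.1267

11.1267 bits


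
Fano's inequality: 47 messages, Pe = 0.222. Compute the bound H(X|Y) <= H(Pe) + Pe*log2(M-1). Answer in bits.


H(Pe) = -Pe*log2(Pe) - (1-Pe)*log2(1-Pe) = -0.222*log2(0.222) - 0.778*log2(0.778) = 0.482044 + 0.281759 = 0.7638. Pe*log2(M-1) = 0.222*log2(46) = 1.226231. Bound = H(Pe) + Pe*log2(M-1) = 0.482044 + 0.281759 + 1.226231 = 1.99

1.99 bits


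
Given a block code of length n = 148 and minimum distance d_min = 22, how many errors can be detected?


Detection capability = d_min - 1 = 22 - 1 = 21

21 errors


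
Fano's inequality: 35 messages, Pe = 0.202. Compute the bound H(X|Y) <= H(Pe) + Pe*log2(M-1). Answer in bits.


H(Pe) = -Pe*log2(Pe) - (1-Pe)*log2(1-Pe) = -0.202*log2(0.202) - 0.798*log2(0.798) = 0.466130 + 0.259780 = 0.7259. Pe*log2(M-1) = 0.202*log2(34) = 1.027667. Bound = H(Pe) + Pe*log2(M-1) = 0.466130 + 0.259780 + 1.027667 = 1.7536

1.7536 bits


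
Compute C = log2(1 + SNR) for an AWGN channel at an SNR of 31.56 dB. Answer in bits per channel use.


SNR_linear = 10^(31.56/10) = 1432.1879; C = log2(1 + SNR_linear) = log2(1 + 1432.1879) = 10.485

10.485 bits/channel use


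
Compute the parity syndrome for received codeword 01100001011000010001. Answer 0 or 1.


Syndrome = XOR of all bits = 0 XOR 1 XOR 1 XOR 0 XOR 0 XOR 0 XOR 0 XOR 1 XOR 0 XOR 1 XOR 1 XOR 0 XOR 0 XOR 0 XOR 0 XOR 1 XOR 0 XOR 0 XOR 0 XOR 1 = 1

1


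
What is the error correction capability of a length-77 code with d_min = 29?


Correction capability = floor((d-1)/2) = floor((29-1)/2) = 14

14 errors


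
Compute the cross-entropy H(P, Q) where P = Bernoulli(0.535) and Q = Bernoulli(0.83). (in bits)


H(P,Q) = -p*log2(q) - (1-p)*log2(1-q). -0.535*log2(0.83) = 0.143817; -0.465*log2(0.17) = 1.188723. H(P,Q) = 0.143817 + 1.188723 = 1.3325

1.3325 bits


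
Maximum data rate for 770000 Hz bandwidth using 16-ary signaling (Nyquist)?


Rate = 2 * B * log2(M) = 2 * 770000 * 4.0 = 6160000.0

6160000.0 bps
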